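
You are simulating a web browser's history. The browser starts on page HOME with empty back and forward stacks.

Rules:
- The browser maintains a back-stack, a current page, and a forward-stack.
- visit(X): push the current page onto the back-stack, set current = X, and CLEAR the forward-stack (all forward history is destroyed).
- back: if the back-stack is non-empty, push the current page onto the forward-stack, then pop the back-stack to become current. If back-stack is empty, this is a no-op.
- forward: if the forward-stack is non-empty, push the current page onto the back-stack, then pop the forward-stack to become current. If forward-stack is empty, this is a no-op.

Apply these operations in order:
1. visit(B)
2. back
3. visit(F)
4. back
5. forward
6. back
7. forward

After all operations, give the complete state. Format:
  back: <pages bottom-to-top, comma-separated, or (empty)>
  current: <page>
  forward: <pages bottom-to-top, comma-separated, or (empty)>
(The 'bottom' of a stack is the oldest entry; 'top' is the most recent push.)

Answer: back: HOME
current: F
forward: (empty)

Derivation:
After 1 (visit(B)): cur=B back=1 fwd=0
After 2 (back): cur=HOME back=0 fwd=1
After 3 (visit(F)): cur=F back=1 fwd=0
After 4 (back): cur=HOME back=0 fwd=1
After 5 (forward): cur=F back=1 fwd=0
After 6 (back): cur=HOME back=0 fwd=1
After 7 (forward): cur=F back=1 fwd=0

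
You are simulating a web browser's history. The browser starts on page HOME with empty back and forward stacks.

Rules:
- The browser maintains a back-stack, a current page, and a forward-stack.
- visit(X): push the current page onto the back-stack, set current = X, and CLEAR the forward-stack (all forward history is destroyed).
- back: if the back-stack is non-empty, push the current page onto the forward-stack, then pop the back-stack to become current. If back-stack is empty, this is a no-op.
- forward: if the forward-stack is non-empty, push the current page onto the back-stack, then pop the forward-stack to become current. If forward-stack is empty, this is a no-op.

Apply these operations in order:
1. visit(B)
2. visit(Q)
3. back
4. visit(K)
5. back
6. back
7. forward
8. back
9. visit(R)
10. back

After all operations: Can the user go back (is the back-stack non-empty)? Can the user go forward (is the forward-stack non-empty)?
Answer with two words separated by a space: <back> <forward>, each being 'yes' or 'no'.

Answer: no yes

Derivation:
After 1 (visit(B)): cur=B back=1 fwd=0
After 2 (visit(Q)): cur=Q back=2 fwd=0
After 3 (back): cur=B back=1 fwd=1
After 4 (visit(K)): cur=K back=2 fwd=0
After 5 (back): cur=B back=1 fwd=1
After 6 (back): cur=HOME back=0 fwd=2
After 7 (forward): cur=B back=1 fwd=1
After 8 (back): cur=HOME back=0 fwd=2
After 9 (visit(R)): cur=R back=1 fwd=0
After 10 (back): cur=HOME back=0 fwd=1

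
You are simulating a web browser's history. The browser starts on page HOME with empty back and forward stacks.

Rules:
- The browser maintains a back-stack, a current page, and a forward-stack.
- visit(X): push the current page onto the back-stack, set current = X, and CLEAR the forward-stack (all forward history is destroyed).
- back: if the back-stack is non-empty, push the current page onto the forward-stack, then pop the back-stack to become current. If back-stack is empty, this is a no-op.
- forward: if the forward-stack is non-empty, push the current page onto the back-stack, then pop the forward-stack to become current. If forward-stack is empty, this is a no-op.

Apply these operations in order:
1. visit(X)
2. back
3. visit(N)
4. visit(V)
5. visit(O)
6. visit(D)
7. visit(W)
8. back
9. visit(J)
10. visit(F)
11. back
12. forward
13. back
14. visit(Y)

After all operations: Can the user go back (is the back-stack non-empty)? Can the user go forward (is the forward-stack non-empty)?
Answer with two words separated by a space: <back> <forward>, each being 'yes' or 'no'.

After 1 (visit(X)): cur=X back=1 fwd=0
After 2 (back): cur=HOME back=0 fwd=1
After 3 (visit(N)): cur=N back=1 fwd=0
After 4 (visit(V)): cur=V back=2 fwd=0
After 5 (visit(O)): cur=O back=3 fwd=0
After 6 (visit(D)): cur=D back=4 fwd=0
After 7 (visit(W)): cur=W back=5 fwd=0
After 8 (back): cur=D back=4 fwd=1
After 9 (visit(J)): cur=J back=5 fwd=0
After 10 (visit(F)): cur=F back=6 fwd=0
After 11 (back): cur=J back=5 fwd=1
After 12 (forward): cur=F back=6 fwd=0
After 13 (back): cur=J back=5 fwd=1
After 14 (visit(Y)): cur=Y back=6 fwd=0

Answer: yes no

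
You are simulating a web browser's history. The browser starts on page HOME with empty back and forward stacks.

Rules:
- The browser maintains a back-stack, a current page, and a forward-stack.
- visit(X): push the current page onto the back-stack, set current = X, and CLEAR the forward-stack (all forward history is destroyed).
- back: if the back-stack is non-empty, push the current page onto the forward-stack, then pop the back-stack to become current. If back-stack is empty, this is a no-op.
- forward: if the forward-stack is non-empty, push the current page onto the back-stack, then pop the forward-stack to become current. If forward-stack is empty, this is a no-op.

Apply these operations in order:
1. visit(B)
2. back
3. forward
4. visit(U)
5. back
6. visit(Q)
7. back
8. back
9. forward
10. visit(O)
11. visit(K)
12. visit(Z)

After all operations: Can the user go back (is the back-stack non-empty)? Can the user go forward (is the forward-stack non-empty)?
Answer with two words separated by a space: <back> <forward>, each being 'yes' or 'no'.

Answer: yes no

Derivation:
After 1 (visit(B)): cur=B back=1 fwd=0
After 2 (back): cur=HOME back=0 fwd=1
After 3 (forward): cur=B back=1 fwd=0
After 4 (visit(U)): cur=U back=2 fwd=0
After 5 (back): cur=B back=1 fwd=1
After 6 (visit(Q)): cur=Q back=2 fwd=0
After 7 (back): cur=B back=1 fwd=1
After 8 (back): cur=HOME back=0 fwd=2
After 9 (forward): cur=B back=1 fwd=1
After 10 (visit(O)): cur=O back=2 fwd=0
After 11 (visit(K)): cur=K back=3 fwd=0
After 12 (visit(Z)): cur=Z back=4 fwd=0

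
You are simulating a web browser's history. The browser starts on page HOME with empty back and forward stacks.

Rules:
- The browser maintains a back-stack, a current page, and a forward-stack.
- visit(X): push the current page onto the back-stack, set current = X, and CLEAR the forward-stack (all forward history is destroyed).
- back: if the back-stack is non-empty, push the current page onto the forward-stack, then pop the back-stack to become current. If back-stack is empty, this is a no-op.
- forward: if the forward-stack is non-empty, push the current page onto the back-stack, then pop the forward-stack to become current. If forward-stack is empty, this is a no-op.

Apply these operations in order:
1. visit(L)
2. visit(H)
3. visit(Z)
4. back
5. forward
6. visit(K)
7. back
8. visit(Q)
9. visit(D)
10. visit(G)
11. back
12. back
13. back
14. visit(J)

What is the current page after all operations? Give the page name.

Answer: J

Derivation:
After 1 (visit(L)): cur=L back=1 fwd=0
After 2 (visit(H)): cur=H back=2 fwd=0
After 3 (visit(Z)): cur=Z back=3 fwd=0
After 4 (back): cur=H back=2 fwd=1
After 5 (forward): cur=Z back=3 fwd=0
After 6 (visit(K)): cur=K back=4 fwd=0
After 7 (back): cur=Z back=3 fwd=1
After 8 (visit(Q)): cur=Q back=4 fwd=0
After 9 (visit(D)): cur=D back=5 fwd=0
After 10 (visit(G)): cur=G back=6 fwd=0
After 11 (back): cur=D back=5 fwd=1
After 12 (back): cur=Q back=4 fwd=2
After 13 (back): cur=Z back=3 fwd=3
After 14 (visit(J)): cur=J back=4 fwd=0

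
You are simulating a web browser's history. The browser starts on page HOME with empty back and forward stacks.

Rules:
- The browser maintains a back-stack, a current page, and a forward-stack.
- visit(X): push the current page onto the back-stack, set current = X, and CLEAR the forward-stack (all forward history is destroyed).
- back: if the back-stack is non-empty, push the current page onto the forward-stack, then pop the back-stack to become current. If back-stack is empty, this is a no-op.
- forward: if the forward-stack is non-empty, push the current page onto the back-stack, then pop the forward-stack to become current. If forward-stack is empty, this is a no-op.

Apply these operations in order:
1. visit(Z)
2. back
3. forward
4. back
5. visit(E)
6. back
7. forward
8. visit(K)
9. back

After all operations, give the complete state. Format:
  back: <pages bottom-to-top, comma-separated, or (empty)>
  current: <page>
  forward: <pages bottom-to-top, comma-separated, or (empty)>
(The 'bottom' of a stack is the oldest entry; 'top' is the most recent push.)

Answer: back: HOME
current: E
forward: K

Derivation:
After 1 (visit(Z)): cur=Z back=1 fwd=0
After 2 (back): cur=HOME back=0 fwd=1
After 3 (forward): cur=Z back=1 fwd=0
After 4 (back): cur=HOME back=0 fwd=1
After 5 (visit(E)): cur=E back=1 fwd=0
After 6 (back): cur=HOME back=0 fwd=1
After 7 (forward): cur=E back=1 fwd=0
After 8 (visit(K)): cur=K back=2 fwd=0
After 9 (back): cur=E back=1 fwd=1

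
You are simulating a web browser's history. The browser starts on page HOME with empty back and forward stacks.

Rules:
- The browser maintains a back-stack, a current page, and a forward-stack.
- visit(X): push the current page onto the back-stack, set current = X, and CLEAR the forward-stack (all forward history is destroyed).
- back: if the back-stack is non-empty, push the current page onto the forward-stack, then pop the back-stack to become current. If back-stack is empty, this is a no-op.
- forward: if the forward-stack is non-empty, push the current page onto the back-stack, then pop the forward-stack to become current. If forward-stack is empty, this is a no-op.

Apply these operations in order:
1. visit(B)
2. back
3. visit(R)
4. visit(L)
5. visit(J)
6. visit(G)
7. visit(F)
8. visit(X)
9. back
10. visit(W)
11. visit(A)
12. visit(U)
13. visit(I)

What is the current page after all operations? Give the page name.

After 1 (visit(B)): cur=B back=1 fwd=0
After 2 (back): cur=HOME back=0 fwd=1
After 3 (visit(R)): cur=R back=1 fwd=0
After 4 (visit(L)): cur=L back=2 fwd=0
After 5 (visit(J)): cur=J back=3 fwd=0
After 6 (visit(G)): cur=G back=4 fwd=0
After 7 (visit(F)): cur=F back=5 fwd=0
After 8 (visit(X)): cur=X back=6 fwd=0
After 9 (back): cur=F back=5 fwd=1
After 10 (visit(W)): cur=W back=6 fwd=0
After 11 (visit(A)): cur=A back=7 fwd=0
After 12 (visit(U)): cur=U back=8 fwd=0
After 13 (visit(I)): cur=I back=9 fwd=0

Answer: I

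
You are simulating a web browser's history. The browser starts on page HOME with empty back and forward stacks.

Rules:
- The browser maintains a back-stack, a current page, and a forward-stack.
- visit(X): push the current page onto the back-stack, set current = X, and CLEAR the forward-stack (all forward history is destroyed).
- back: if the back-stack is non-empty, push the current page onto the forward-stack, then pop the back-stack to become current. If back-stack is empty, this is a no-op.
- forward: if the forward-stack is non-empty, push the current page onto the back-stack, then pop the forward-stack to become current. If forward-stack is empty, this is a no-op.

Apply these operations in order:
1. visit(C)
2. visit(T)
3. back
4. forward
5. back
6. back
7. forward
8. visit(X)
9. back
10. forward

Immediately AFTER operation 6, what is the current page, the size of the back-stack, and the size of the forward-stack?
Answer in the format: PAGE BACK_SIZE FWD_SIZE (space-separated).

After 1 (visit(C)): cur=C back=1 fwd=0
After 2 (visit(T)): cur=T back=2 fwd=0
After 3 (back): cur=C back=1 fwd=1
After 4 (forward): cur=T back=2 fwd=0
After 5 (back): cur=C back=1 fwd=1
After 6 (back): cur=HOME back=0 fwd=2

HOME 0 2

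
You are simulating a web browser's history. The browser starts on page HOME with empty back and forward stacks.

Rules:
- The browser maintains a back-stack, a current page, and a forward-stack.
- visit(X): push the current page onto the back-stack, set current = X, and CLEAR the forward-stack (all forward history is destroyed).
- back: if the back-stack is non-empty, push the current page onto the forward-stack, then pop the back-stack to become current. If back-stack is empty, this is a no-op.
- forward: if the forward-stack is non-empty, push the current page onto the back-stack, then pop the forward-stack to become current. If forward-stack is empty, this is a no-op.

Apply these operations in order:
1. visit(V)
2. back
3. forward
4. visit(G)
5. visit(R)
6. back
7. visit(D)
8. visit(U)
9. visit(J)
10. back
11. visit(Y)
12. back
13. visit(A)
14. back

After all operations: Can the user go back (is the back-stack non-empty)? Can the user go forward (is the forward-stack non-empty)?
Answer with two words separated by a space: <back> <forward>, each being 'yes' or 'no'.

Answer: yes yes

Derivation:
After 1 (visit(V)): cur=V back=1 fwd=0
After 2 (back): cur=HOME back=0 fwd=1
After 3 (forward): cur=V back=1 fwd=0
After 4 (visit(G)): cur=G back=2 fwd=0
After 5 (visit(R)): cur=R back=3 fwd=0
After 6 (back): cur=G back=2 fwd=1
After 7 (visit(D)): cur=D back=3 fwd=0
After 8 (visit(U)): cur=U back=4 fwd=0
After 9 (visit(J)): cur=J back=5 fwd=0
After 10 (back): cur=U back=4 fwd=1
After 11 (visit(Y)): cur=Y back=5 fwd=0
After 12 (back): cur=U back=4 fwd=1
After 13 (visit(A)): cur=A back=5 fwd=0
After 14 (back): cur=U back=4 fwd=1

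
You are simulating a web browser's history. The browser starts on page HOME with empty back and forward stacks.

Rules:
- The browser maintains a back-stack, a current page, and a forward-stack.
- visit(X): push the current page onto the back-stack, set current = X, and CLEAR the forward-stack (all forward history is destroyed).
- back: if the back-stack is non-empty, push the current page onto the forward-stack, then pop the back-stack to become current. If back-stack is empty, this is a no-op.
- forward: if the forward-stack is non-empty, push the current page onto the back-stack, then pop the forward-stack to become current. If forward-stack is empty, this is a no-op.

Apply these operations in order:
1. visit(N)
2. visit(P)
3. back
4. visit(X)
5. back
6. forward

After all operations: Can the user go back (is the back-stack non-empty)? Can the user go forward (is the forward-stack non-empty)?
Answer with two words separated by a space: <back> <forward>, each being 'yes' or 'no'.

Answer: yes no

Derivation:
After 1 (visit(N)): cur=N back=1 fwd=0
After 2 (visit(P)): cur=P back=2 fwd=0
After 3 (back): cur=N back=1 fwd=1
After 4 (visit(X)): cur=X back=2 fwd=0
After 5 (back): cur=N back=1 fwd=1
After 6 (forward): cur=X back=2 fwd=0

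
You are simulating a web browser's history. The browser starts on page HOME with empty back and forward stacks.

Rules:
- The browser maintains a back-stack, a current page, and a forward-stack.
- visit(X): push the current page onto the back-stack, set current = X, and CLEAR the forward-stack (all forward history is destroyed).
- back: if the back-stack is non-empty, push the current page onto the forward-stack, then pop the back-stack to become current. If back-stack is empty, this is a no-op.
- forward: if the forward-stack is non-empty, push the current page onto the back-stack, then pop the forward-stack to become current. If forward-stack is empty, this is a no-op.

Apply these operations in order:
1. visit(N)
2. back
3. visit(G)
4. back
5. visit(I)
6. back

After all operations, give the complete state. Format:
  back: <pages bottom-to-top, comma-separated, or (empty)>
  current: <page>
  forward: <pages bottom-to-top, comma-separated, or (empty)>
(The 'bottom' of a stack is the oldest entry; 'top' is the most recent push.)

After 1 (visit(N)): cur=N back=1 fwd=0
After 2 (back): cur=HOME back=0 fwd=1
After 3 (visit(G)): cur=G back=1 fwd=0
After 4 (back): cur=HOME back=0 fwd=1
After 5 (visit(I)): cur=I back=1 fwd=0
After 6 (back): cur=HOME back=0 fwd=1

Answer: back: (empty)
current: HOME
forward: I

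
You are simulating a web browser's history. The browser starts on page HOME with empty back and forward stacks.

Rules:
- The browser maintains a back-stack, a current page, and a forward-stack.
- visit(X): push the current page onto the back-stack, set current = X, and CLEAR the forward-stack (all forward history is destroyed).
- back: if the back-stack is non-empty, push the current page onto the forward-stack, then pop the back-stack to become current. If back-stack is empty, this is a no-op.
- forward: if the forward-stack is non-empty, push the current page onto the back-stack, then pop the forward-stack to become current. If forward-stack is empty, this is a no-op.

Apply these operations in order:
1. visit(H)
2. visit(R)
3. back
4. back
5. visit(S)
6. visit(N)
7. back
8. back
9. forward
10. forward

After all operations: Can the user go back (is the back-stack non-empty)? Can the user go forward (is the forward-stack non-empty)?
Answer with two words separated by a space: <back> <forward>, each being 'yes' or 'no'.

After 1 (visit(H)): cur=H back=1 fwd=0
After 2 (visit(R)): cur=R back=2 fwd=0
After 3 (back): cur=H back=1 fwd=1
After 4 (back): cur=HOME back=0 fwd=2
After 5 (visit(S)): cur=S back=1 fwd=0
After 6 (visit(N)): cur=N back=2 fwd=0
After 7 (back): cur=S back=1 fwd=1
After 8 (back): cur=HOME back=0 fwd=2
After 9 (forward): cur=S back=1 fwd=1
After 10 (forward): cur=N back=2 fwd=0

Answer: yes no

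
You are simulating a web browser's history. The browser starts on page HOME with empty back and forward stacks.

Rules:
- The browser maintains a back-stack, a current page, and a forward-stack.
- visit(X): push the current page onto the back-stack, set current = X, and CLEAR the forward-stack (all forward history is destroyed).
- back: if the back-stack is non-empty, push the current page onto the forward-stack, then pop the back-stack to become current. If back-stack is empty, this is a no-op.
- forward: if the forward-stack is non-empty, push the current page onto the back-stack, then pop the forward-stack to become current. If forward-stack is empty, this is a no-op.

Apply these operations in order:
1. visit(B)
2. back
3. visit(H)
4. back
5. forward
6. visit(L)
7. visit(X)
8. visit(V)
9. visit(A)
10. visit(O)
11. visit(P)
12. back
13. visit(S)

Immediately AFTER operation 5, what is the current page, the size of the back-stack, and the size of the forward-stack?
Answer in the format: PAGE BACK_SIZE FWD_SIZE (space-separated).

After 1 (visit(B)): cur=B back=1 fwd=0
After 2 (back): cur=HOME back=0 fwd=1
After 3 (visit(H)): cur=H back=1 fwd=0
After 4 (back): cur=HOME back=0 fwd=1
After 5 (forward): cur=H back=1 fwd=0

H 1 0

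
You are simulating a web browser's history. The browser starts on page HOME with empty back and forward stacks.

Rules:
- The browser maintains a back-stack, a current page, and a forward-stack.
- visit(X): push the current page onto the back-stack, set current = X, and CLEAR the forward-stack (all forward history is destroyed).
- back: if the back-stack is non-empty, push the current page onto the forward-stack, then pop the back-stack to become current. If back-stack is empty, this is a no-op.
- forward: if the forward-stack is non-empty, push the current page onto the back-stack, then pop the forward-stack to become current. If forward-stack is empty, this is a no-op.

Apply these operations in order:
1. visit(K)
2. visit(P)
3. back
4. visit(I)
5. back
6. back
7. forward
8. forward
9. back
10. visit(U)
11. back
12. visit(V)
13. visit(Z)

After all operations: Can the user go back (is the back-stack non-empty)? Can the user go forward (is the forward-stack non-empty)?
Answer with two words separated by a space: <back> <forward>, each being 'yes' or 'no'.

Answer: yes no

Derivation:
After 1 (visit(K)): cur=K back=1 fwd=0
After 2 (visit(P)): cur=P back=2 fwd=0
After 3 (back): cur=K back=1 fwd=1
After 4 (visit(I)): cur=I back=2 fwd=0
After 5 (back): cur=K back=1 fwd=1
After 6 (back): cur=HOME back=0 fwd=2
After 7 (forward): cur=K back=1 fwd=1
After 8 (forward): cur=I back=2 fwd=0
After 9 (back): cur=K back=1 fwd=1
After 10 (visit(U)): cur=U back=2 fwd=0
After 11 (back): cur=K back=1 fwd=1
After 12 (visit(V)): cur=V back=2 fwd=0
After 13 (visit(Z)): cur=Z back=3 fwd=0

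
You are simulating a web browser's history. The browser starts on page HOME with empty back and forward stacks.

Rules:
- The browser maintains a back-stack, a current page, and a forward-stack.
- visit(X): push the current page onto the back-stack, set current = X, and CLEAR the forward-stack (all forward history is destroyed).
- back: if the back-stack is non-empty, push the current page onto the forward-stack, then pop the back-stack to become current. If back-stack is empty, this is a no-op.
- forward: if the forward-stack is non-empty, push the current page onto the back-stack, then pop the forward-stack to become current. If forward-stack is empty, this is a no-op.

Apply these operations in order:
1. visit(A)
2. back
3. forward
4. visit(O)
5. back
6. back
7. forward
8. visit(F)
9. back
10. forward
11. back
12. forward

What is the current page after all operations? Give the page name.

Answer: F

Derivation:
After 1 (visit(A)): cur=A back=1 fwd=0
After 2 (back): cur=HOME back=0 fwd=1
After 3 (forward): cur=A back=1 fwd=0
After 4 (visit(O)): cur=O back=2 fwd=0
After 5 (back): cur=A back=1 fwd=1
After 6 (back): cur=HOME back=0 fwd=2
After 7 (forward): cur=A back=1 fwd=1
After 8 (visit(F)): cur=F back=2 fwd=0
After 9 (back): cur=A back=1 fwd=1
After 10 (forward): cur=F back=2 fwd=0
After 11 (back): cur=A back=1 fwd=1
After 12 (forward): cur=F back=2 fwd=0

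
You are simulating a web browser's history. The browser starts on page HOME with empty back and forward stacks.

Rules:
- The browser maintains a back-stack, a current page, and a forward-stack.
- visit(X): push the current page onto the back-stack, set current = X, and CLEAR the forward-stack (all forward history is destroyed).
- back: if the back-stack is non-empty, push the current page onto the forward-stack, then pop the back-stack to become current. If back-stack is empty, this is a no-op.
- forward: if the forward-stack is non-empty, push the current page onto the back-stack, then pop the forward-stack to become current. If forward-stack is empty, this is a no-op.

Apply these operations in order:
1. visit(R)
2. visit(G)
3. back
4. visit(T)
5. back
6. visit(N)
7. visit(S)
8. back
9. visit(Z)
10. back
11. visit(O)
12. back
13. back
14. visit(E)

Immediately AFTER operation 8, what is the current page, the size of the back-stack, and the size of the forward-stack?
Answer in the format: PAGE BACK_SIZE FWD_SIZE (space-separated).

After 1 (visit(R)): cur=R back=1 fwd=0
After 2 (visit(G)): cur=G back=2 fwd=0
After 3 (back): cur=R back=1 fwd=1
After 4 (visit(T)): cur=T back=2 fwd=0
After 5 (back): cur=R back=1 fwd=1
After 6 (visit(N)): cur=N back=2 fwd=0
After 7 (visit(S)): cur=S back=3 fwd=0
After 8 (back): cur=N back=2 fwd=1

N 2 1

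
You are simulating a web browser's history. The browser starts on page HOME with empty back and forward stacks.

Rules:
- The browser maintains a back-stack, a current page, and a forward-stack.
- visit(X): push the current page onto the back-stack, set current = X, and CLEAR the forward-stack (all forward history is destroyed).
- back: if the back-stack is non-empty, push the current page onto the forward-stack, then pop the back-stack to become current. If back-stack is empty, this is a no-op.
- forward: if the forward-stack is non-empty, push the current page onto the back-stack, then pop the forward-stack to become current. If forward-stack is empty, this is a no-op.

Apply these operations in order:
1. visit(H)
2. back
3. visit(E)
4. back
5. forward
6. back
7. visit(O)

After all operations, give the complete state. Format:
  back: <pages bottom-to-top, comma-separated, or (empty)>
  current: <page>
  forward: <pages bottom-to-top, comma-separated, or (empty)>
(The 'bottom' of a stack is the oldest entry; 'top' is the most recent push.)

After 1 (visit(H)): cur=H back=1 fwd=0
After 2 (back): cur=HOME back=0 fwd=1
After 3 (visit(E)): cur=E back=1 fwd=0
After 4 (back): cur=HOME back=0 fwd=1
After 5 (forward): cur=E back=1 fwd=0
After 6 (back): cur=HOME back=0 fwd=1
After 7 (visit(O)): cur=O back=1 fwd=0

Answer: back: HOME
current: O
forward: (empty)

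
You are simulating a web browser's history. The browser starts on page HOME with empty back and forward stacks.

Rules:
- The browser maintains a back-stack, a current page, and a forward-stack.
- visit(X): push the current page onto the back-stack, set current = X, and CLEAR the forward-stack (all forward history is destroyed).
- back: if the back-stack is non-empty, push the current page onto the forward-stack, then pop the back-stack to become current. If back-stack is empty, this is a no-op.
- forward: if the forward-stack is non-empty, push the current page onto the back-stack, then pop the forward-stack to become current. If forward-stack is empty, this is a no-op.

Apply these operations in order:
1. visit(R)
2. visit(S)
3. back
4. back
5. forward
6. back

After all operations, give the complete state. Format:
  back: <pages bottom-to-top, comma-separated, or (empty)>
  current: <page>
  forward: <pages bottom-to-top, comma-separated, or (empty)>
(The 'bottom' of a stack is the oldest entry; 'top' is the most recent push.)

Answer: back: (empty)
current: HOME
forward: S,R

Derivation:
After 1 (visit(R)): cur=R back=1 fwd=0
After 2 (visit(S)): cur=S back=2 fwd=0
After 3 (back): cur=R back=1 fwd=1
After 4 (back): cur=HOME back=0 fwd=2
After 5 (forward): cur=R back=1 fwd=1
After 6 (back): cur=HOME back=0 fwd=2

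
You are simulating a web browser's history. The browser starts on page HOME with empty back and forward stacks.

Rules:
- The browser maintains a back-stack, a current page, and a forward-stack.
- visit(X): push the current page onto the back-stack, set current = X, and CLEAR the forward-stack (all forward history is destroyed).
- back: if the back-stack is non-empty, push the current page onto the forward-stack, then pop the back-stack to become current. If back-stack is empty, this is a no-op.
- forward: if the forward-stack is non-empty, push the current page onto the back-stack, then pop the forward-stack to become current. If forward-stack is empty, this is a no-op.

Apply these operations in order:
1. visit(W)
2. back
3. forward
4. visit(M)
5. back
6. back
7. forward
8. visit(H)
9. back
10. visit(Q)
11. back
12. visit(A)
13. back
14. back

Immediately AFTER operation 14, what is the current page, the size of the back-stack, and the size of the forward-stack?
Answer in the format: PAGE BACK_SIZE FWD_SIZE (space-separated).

After 1 (visit(W)): cur=W back=1 fwd=0
After 2 (back): cur=HOME back=0 fwd=1
After 3 (forward): cur=W back=1 fwd=0
After 4 (visit(M)): cur=M back=2 fwd=0
After 5 (back): cur=W back=1 fwd=1
After 6 (back): cur=HOME back=0 fwd=2
After 7 (forward): cur=W back=1 fwd=1
After 8 (visit(H)): cur=H back=2 fwd=0
After 9 (back): cur=W back=1 fwd=1
After 10 (visit(Q)): cur=Q back=2 fwd=0
After 11 (back): cur=W back=1 fwd=1
After 12 (visit(A)): cur=A back=2 fwd=0
After 13 (back): cur=W back=1 fwd=1
After 14 (back): cur=HOME back=0 fwd=2

HOME 0 2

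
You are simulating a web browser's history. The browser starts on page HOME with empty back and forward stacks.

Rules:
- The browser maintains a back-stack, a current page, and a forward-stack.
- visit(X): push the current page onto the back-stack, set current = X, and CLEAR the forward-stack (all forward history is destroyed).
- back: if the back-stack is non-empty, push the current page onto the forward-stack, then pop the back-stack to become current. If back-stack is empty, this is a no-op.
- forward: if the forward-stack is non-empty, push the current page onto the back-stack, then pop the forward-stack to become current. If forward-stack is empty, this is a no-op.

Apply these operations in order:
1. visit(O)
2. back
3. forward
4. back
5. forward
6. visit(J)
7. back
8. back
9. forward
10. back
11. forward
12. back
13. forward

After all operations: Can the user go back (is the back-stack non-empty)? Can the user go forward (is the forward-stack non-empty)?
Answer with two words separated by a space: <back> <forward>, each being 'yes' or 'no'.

Answer: yes yes

Derivation:
After 1 (visit(O)): cur=O back=1 fwd=0
After 2 (back): cur=HOME back=0 fwd=1
After 3 (forward): cur=O back=1 fwd=0
After 4 (back): cur=HOME back=0 fwd=1
After 5 (forward): cur=O back=1 fwd=0
After 6 (visit(J)): cur=J back=2 fwd=0
After 7 (back): cur=O back=1 fwd=1
After 8 (back): cur=HOME back=0 fwd=2
After 9 (forward): cur=O back=1 fwd=1
After 10 (back): cur=HOME back=0 fwd=2
After 11 (forward): cur=O back=1 fwd=1
After 12 (back): cur=HOME back=0 fwd=2
After 13 (forward): cur=O back=1 fwd=1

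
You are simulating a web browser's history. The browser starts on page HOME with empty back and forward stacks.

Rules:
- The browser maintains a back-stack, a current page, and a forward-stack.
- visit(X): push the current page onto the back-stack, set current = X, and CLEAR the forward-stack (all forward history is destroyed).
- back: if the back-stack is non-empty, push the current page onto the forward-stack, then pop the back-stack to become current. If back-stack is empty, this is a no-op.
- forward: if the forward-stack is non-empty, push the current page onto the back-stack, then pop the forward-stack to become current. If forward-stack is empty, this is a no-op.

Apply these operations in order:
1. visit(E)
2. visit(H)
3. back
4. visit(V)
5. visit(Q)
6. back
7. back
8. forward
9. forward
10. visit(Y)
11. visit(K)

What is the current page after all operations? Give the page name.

Answer: K

Derivation:
After 1 (visit(E)): cur=E back=1 fwd=0
After 2 (visit(H)): cur=H back=2 fwd=0
After 3 (back): cur=E back=1 fwd=1
After 4 (visit(V)): cur=V back=2 fwd=0
After 5 (visit(Q)): cur=Q back=3 fwd=0
After 6 (back): cur=V back=2 fwd=1
After 7 (back): cur=E back=1 fwd=2
After 8 (forward): cur=V back=2 fwd=1
After 9 (forward): cur=Q back=3 fwd=0
After 10 (visit(Y)): cur=Y back=4 fwd=0
After 11 (visit(K)): cur=K back=5 fwd=0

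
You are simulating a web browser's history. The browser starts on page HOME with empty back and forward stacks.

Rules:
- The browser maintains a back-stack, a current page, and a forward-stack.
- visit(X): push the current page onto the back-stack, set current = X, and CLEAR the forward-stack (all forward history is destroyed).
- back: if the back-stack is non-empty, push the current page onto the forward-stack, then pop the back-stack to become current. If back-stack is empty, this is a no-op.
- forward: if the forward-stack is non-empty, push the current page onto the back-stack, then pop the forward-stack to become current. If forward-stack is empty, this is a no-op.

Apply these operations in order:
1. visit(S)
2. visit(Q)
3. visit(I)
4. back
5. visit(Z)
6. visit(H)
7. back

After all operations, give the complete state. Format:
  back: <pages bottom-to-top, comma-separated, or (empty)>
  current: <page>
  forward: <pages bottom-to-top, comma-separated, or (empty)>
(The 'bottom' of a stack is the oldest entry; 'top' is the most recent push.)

Answer: back: HOME,S,Q
current: Z
forward: H

Derivation:
After 1 (visit(S)): cur=S back=1 fwd=0
After 2 (visit(Q)): cur=Q back=2 fwd=0
After 3 (visit(I)): cur=I back=3 fwd=0
After 4 (back): cur=Q back=2 fwd=1
After 5 (visit(Z)): cur=Z back=3 fwd=0
After 6 (visit(H)): cur=H back=4 fwd=0
After 7 (back): cur=Z back=3 fwd=1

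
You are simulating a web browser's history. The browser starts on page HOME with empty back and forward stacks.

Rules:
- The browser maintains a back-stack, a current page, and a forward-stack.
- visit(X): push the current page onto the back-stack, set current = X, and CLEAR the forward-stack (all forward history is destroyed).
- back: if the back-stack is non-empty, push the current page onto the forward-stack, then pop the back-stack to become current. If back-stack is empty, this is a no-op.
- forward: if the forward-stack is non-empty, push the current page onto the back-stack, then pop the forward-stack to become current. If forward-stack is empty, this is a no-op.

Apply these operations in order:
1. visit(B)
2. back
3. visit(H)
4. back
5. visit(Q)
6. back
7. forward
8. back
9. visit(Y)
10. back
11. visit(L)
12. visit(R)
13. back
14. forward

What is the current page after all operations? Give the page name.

After 1 (visit(B)): cur=B back=1 fwd=0
After 2 (back): cur=HOME back=0 fwd=1
After 3 (visit(H)): cur=H back=1 fwd=0
After 4 (back): cur=HOME back=0 fwd=1
After 5 (visit(Q)): cur=Q back=1 fwd=0
After 6 (back): cur=HOME back=0 fwd=1
After 7 (forward): cur=Q back=1 fwd=0
After 8 (back): cur=HOME back=0 fwd=1
After 9 (visit(Y)): cur=Y back=1 fwd=0
After 10 (back): cur=HOME back=0 fwd=1
After 11 (visit(L)): cur=L back=1 fwd=0
After 12 (visit(R)): cur=R back=2 fwd=0
After 13 (back): cur=L back=1 fwd=1
After 14 (forward): cur=R back=2 fwd=0

Answer: R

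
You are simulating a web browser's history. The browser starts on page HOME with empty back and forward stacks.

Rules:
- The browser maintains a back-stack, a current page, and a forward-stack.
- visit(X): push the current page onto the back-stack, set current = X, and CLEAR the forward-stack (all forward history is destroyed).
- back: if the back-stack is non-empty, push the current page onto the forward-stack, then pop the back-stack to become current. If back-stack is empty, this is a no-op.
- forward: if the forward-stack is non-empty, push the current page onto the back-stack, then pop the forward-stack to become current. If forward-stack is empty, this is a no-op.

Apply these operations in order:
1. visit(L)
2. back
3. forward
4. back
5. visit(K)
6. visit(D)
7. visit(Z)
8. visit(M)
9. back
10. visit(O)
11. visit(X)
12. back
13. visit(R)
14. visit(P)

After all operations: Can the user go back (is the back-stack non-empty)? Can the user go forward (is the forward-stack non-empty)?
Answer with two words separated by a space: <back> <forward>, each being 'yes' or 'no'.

After 1 (visit(L)): cur=L back=1 fwd=0
After 2 (back): cur=HOME back=0 fwd=1
After 3 (forward): cur=L back=1 fwd=0
After 4 (back): cur=HOME back=0 fwd=1
After 5 (visit(K)): cur=K back=1 fwd=0
After 6 (visit(D)): cur=D back=2 fwd=0
After 7 (visit(Z)): cur=Z back=3 fwd=0
After 8 (visit(M)): cur=M back=4 fwd=0
After 9 (back): cur=Z back=3 fwd=1
After 10 (visit(O)): cur=O back=4 fwd=0
After 11 (visit(X)): cur=X back=5 fwd=0
After 12 (back): cur=O back=4 fwd=1
After 13 (visit(R)): cur=R back=5 fwd=0
After 14 (visit(P)): cur=P back=6 fwd=0

Answer: yes no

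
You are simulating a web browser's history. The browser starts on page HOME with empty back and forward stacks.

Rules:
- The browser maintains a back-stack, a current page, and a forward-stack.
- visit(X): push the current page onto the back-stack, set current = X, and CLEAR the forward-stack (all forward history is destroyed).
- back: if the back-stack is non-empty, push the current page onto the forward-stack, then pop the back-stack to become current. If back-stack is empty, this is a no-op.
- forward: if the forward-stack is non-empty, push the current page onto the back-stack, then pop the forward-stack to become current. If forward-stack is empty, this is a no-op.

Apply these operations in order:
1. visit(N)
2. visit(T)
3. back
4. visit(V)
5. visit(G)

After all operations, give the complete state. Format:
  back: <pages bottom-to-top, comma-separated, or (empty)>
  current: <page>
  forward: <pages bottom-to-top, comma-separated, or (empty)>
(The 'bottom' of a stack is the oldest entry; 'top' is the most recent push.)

Answer: back: HOME,N,V
current: G
forward: (empty)

Derivation:
After 1 (visit(N)): cur=N back=1 fwd=0
After 2 (visit(T)): cur=T back=2 fwd=0
After 3 (back): cur=N back=1 fwd=1
After 4 (visit(V)): cur=V back=2 fwd=0
After 5 (visit(G)): cur=G back=3 fwd=0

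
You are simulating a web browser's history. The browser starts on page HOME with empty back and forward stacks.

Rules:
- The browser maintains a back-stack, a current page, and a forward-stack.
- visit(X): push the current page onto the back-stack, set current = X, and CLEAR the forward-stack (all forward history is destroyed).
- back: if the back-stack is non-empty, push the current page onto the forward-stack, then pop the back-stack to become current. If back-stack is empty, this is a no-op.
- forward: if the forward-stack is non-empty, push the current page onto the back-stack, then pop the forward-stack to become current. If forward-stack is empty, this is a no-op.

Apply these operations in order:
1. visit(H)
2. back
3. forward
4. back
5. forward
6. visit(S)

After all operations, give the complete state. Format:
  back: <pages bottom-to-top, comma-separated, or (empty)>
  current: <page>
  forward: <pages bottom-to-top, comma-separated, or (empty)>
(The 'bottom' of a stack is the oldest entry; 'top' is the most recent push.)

Answer: back: HOME,H
current: S
forward: (empty)

Derivation:
After 1 (visit(H)): cur=H back=1 fwd=0
After 2 (back): cur=HOME back=0 fwd=1
After 3 (forward): cur=H back=1 fwd=0
After 4 (back): cur=HOME back=0 fwd=1
After 5 (forward): cur=H back=1 fwd=0
After 6 (visit(S)): cur=S back=2 fwd=0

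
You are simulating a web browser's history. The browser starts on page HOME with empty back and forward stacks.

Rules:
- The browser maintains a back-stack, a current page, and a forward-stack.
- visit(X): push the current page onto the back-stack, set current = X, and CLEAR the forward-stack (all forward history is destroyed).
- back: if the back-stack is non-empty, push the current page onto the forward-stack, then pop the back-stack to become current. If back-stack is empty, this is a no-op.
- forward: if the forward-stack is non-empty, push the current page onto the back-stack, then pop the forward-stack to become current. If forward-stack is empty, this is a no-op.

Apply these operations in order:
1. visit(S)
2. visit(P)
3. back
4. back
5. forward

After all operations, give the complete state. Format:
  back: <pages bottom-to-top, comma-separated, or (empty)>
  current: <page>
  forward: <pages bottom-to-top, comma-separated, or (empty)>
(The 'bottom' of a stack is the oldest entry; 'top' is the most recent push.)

After 1 (visit(S)): cur=S back=1 fwd=0
After 2 (visit(P)): cur=P back=2 fwd=0
After 3 (back): cur=S back=1 fwd=1
After 4 (back): cur=HOME back=0 fwd=2
After 5 (forward): cur=S back=1 fwd=1

Answer: back: HOME
current: S
forward: P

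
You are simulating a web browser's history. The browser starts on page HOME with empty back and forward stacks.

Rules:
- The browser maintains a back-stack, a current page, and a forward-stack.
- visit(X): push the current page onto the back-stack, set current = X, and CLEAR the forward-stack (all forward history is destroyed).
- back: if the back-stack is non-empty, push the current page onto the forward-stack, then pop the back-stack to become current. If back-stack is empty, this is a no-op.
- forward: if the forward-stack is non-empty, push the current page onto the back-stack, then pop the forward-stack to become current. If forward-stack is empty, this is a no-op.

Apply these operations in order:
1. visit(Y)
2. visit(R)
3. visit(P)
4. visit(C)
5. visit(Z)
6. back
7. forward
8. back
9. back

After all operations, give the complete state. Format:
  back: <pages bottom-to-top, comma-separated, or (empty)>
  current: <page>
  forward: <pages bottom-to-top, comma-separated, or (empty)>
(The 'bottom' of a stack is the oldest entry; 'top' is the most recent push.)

Answer: back: HOME,Y,R
current: P
forward: Z,C

Derivation:
After 1 (visit(Y)): cur=Y back=1 fwd=0
After 2 (visit(R)): cur=R back=2 fwd=0
After 3 (visit(P)): cur=P back=3 fwd=0
After 4 (visit(C)): cur=C back=4 fwd=0
After 5 (visit(Z)): cur=Z back=5 fwd=0
After 6 (back): cur=C back=4 fwd=1
After 7 (forward): cur=Z back=5 fwd=0
After 8 (back): cur=C back=4 fwd=1
After 9 (back): cur=P back=3 fwd=2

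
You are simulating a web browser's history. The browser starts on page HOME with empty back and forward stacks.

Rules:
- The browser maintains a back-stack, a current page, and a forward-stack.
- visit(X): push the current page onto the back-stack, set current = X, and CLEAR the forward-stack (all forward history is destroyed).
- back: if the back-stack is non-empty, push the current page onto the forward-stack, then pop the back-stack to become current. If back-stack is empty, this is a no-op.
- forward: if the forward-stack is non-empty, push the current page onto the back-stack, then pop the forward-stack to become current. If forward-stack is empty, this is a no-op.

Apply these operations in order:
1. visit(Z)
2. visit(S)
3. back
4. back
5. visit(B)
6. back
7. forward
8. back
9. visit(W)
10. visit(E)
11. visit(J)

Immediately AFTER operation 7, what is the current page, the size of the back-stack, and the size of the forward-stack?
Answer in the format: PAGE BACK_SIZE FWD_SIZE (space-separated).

After 1 (visit(Z)): cur=Z back=1 fwd=0
After 2 (visit(S)): cur=S back=2 fwd=0
After 3 (back): cur=Z back=1 fwd=1
After 4 (back): cur=HOME back=0 fwd=2
After 5 (visit(B)): cur=B back=1 fwd=0
After 6 (back): cur=HOME back=0 fwd=1
After 7 (forward): cur=B back=1 fwd=0

B 1 0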